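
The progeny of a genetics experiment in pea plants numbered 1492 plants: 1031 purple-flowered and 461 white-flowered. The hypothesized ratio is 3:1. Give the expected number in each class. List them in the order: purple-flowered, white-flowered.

Total ratio parts = 4. Expected numbers out of 1492:
  purple-flowered: 1492 × 3/4 = 1119
  white-flowered: 1492 × 1/4 = 373

1119, 373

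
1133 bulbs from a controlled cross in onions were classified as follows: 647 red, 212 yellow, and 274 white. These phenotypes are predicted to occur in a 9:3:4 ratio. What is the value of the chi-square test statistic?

0.450

Total ratio parts = 16. Expected numbers out of 1133:
  red: 1133 × 9/16 = 637.3125
  yellow: 1133 × 3/16 = 212.4375
  white: 1133 × 4/16 = 283.25
χ² = Σ (O − E)² / E
  red: (647 − 637.3125)² / 637.3125 = 0.1473
  yellow: (212 − 212.4375)² / 212.4375 = 0.0009
  white: (274 − 283.25)² / 283.25 = 0.3021
χ² = 0.1473 + 0.0009 + 0.3021 = 0.4503 ≈ 0.450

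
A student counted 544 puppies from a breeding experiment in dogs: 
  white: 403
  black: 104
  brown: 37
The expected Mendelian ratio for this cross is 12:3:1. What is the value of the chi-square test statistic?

0.365

Under the 12:3:1 hypothesis (Σ ratio = 16, N = 544):
  white: 544 × 12/16 = 408
  black: 544 × 3/16 = 102
  brown: 544 × 1/16 = 34
χ² = Σ (O − E)² / E
  white: (403 − 408)² / 408 = 0.0613
  black: (104 − 102)² / 102 = 0.0392
  brown: (37 − 34)² / 34 = 0.2647
χ² = 0.0613 + 0.0392 + 0.2647 = 0.3652 ≈ 0.365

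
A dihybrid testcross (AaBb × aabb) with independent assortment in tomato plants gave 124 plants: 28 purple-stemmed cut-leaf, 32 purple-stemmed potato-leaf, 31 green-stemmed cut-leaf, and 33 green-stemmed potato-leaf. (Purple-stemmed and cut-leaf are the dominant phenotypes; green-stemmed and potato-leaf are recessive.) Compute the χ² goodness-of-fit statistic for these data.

A dihybrid testcross with independent assortment gives a 1:1:1:1 ratio.
Total ratio parts = 4. Expected numbers out of 124:
  purple-stemmed cut-leaf: 124 × 1/4 = 31
  purple-stemmed potato-leaf: 124 × 1/4 = 31
  green-stemmed cut-leaf: 124 × 1/4 = 31
  green-stemmed potato-leaf: 124 × 1/4 = 31
χ² = Σ (O − E)² / E
  purple-stemmed cut-leaf: (28 − 31)² / 31 = 0.2903
  purple-stemmed potato-leaf: (32 − 31)² / 31 = 0.0323
  green-stemmed cut-leaf: (31 − 31)² / 31 = 0.0000
  green-stemmed potato-leaf: (33 − 31)² / 31 = 0.1290
χ² = 0.2903 + 0.0323 + 0.0000 + 0.1290 = 0.4516 ≈ 0.452

0.452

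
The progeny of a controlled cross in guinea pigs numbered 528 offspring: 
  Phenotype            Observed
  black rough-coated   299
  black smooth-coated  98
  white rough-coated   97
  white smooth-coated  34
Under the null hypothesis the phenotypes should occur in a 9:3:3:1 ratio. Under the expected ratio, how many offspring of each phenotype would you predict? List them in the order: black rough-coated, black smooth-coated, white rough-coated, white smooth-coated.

297, 99, 99, 33

Under the 9:3:3:1 hypothesis (Σ ratio = 16, N = 528):
  black rough-coated: 528 × 9/16 = 297
  black smooth-coated: 528 × 3/16 = 99
  white rough-coated: 528 × 3/16 = 99
  white smooth-coated: 528 × 1/16 = 33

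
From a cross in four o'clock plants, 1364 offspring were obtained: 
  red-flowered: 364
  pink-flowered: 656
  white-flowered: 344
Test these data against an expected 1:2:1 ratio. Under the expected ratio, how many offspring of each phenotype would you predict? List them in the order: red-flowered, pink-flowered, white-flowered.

The 1:2:1 ratio has 4 parts, so with N = 1364 the expected counts are:
  red-flowered: 1364 × 1/4 = 341
  pink-flowered: 1364 × 2/4 = 682
  white-flowered: 1364 × 1/4 = 341

341, 682, 341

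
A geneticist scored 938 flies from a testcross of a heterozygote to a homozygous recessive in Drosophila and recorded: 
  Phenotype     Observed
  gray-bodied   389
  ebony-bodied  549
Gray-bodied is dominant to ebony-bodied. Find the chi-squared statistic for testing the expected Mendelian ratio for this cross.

A testcross of a heterozygote (Aa × aa) gives a 1:1 phenotypic ratio.
Under the 1:1 hypothesis (Σ ratio = 2, N = 938):
  gray-bodied: 938 × 1/2 = 469
  ebony-bodied: 938 × 1/2 = 469
χ² = Σ (O − E)² / E
  gray-bodied: (389 − 469)² / 469 = 13.6461
  ebony-bodied: (549 − 469)² / 469 = 13.6461
χ² = 13.6461 + 13.6461 = 27.2922 ≈ 27.292

27.292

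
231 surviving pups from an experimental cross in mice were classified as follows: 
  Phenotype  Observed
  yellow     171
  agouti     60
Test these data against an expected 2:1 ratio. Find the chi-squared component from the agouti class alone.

Expected counts for N = 231 under a 2:1 ratio (total parts = 3):
  yellow: 231 × 2/3 = 154
  agouti: 231 × 1/3 = 77
Contribution of agouti: (60 − 77)² / 77 = 3.7532

3.753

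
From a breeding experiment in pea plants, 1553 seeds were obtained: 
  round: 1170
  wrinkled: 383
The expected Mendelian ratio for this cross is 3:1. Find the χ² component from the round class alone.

Expected counts for N = 1553 under a 3:1 ratio (total parts = 4):
  round: 1553 × 3/4 = 1164.75
  wrinkled: 1553 × 1/4 = 388.25
Contribution of round: (1170 − 1164.75)² / 1164.75 = 0.0237

0.024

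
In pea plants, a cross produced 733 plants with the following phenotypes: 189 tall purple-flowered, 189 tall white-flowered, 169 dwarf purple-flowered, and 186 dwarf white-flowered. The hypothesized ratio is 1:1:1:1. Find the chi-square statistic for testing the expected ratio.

1.510

Total ratio parts = 4. Expected numbers out of 733:
  tall purple-flowered: 733 × 1/4 = 183.25
  tall white-flowered: 733 × 1/4 = 183.25
  dwarf purple-flowered: 733 × 1/4 = 183.25
  dwarf white-flowered: 733 × 1/4 = 183.25
χ² = Σ (O − E)² / E
  tall purple-flowered: (189 − 183.25)² / 183.25 = 0.1804
  tall white-flowered: (189 − 183.25)² / 183.25 = 0.1804
  dwarf purple-flowered: (169 − 183.25)² / 183.25 = 1.1081
  dwarf white-flowered: (186 − 183.25)² / 183.25 = 0.0413
χ² = 0.1804 + 0.1804 + 1.1081 + 0.0413 = 1.5102 ≈ 1.510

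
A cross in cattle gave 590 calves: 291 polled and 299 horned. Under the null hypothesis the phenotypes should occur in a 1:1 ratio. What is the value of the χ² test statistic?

0.108

The 1:1 ratio has 2 parts, so with N = 590 the expected counts are:
  polled: 590 × 1/2 = 295
  horned: 590 × 1/2 = 295
χ² = Σ (O − E)² / E
  polled: (291 − 295)² / 295 = 0.0542
  horned: (299 − 295)² / 295 = 0.0542
χ² = 0.0542 + 0.0542 = 0.1084 ≈ 0.108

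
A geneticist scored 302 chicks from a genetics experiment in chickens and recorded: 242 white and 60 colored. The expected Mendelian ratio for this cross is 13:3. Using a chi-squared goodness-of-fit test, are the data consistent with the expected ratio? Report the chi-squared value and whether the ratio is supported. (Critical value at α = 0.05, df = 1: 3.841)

0.248; consistent

Under the 13:3 hypothesis (Σ ratio = 16, N = 302):
  white: 302 × 13/16 = 245.375
  colored: 302 × 3/16 = 56.625
χ² = Σ (O − E)² / E
  white: (242 − 245.375)² / 245.375 = 0.0464
  colored: (60 − 56.625)² / 56.625 = 0.2012
χ² = 0.0464 + 0.2012 = 0.2476 ≈ 0.248
Degrees of freedom = 2 − 1 = 1; critical value at α = 0.05 is 3.841.
Since 0.248 < 3.841, we fail to reject the null hypothesis — the data are consistent with the 13:3 ratio.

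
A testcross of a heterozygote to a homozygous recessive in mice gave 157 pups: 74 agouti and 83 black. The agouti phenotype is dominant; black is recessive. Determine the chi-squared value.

0.516

A testcross of a heterozygote (Aa × aa) gives a 1:1 phenotypic ratio.
Expected counts for N = 157 under a 1:1 ratio (total parts = 2):
  agouti: 157 × 1/2 = 78.5
  black: 157 × 1/2 = 78.5
χ² = Σ (O − E)² / E
  agouti: (74 − 78.5)² / 78.5 = 0.2580
  black: (83 − 78.5)² / 78.5 = 0.2580
χ² = 0.2580 + 0.2580 = 0.516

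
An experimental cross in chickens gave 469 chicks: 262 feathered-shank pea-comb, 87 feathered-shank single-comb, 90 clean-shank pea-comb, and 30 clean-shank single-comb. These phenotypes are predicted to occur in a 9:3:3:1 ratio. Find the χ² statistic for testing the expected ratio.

Expected counts for N = 469 under a 9:3:3:1 ratio (total parts = 16):
  feathered-shank pea-comb: 469 × 9/16 = 263.8125
  feathered-shank single-comb: 469 × 3/16 = 87.9375
  clean-shank pea-comb: 469 × 3/16 = 87.9375
  clean-shank single-comb: 469 × 1/16 = 29.3125
χ² = Σ (O − E)² / E
  feathered-shank pea-comb: (262 − 263.8125)² / 263.8125 = 0.0125
  feathered-shank single-comb: (87 − 87.9375)² / 87.9375 = 0.0100
  clean-shank pea-comb: (90 − 87.9375)² / 87.9375 = 0.0484
  clean-shank single-comb: (30 − 29.3125)² / 29.3125 = 0.0161
χ² = 0.0125 + 0.0100 + 0.0484 + 0.0161 = 0.087

0.087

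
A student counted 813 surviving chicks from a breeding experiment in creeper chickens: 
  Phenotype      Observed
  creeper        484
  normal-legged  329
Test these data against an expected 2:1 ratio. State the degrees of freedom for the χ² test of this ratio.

A goodness-of-fit test with 2 phenotype classes has df = 2 − 1 = 1.

1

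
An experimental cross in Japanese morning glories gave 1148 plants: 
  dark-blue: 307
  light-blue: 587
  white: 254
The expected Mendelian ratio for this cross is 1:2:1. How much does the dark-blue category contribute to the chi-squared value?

Expected counts for N = 1148 under a 1:2:1 ratio (total parts = 4):
  dark-blue: 1148 × 1/4 = 287
  light-blue: 1148 × 2/4 = 574
  white: 1148 × 1/4 = 287
Contribution of dark-blue: (307 − 287)² / 287 = 1.3937

1.394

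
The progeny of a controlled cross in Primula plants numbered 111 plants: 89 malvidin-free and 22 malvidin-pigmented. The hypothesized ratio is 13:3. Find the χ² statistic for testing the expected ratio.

0.083

Total ratio parts = 16. Expected numbers out of 111:
  malvidin-free: 111 × 13/16 = 90.1875
  malvidin-pigmented: 111 × 3/16 = 20.8125
χ² = Σ (O − E)² / E
  malvidin-free: (89 − 90.1875)² / 90.1875 = 0.0156
  malvidin-pigmented: (22 − 20.8125)² / 20.8125 = 0.0678
χ² = 0.0156 + 0.0678 = 0.0834 ≈ 0.083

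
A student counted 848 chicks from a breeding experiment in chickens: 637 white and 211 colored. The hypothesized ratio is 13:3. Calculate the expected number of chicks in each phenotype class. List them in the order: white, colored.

689, 159

The 13:3 ratio has 16 parts, so with N = 848 the expected counts are:
  white: 848 × 13/16 = 689
  colored: 848 × 3/16 = 159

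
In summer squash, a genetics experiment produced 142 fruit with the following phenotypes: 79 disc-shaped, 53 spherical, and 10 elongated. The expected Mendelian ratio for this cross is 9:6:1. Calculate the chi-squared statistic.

0.153

Total ratio parts = 16. Expected numbers out of 142:
  disc-shaped: 142 × 9/16 = 79.875
  spherical: 142 × 6/16 = 53.25
  elongated: 142 × 1/16 = 8.875
χ² = Σ (O − E)² / E
  disc-shaped: (79 − 79.875)² / 79.875 = 0.0096
  spherical: (53 − 53.25)² / 53.25 = 0.0012
  elongated: (10 − 8.875)² / 8.875 = 0.1426
χ² = 0.0096 + 0.0012 + 0.1426 = 0.1534 ≈ 0.153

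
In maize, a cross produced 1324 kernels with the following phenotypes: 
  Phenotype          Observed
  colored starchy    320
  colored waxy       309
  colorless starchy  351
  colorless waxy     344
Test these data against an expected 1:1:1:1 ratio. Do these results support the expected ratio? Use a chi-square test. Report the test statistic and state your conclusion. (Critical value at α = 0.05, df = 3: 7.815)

Total ratio parts = 4. Expected numbers out of 1324:
  colored starchy: 1324 × 1/4 = 331
  colored waxy: 1324 × 1/4 = 331
  colorless starchy: 1324 × 1/4 = 331
  colorless waxy: 1324 × 1/4 = 331
χ² = Σ (O − E)² / E
  colored starchy: (320 − 331)² / 331 = 0.3656
  colored waxy: (309 − 331)² / 331 = 1.4622
  colorless starchy: (351 − 331)² / 331 = 1.2085
  colorless waxy: (344 − 331)² / 331 = 0.5106
χ² = 0.3656 + 1.4622 + 1.2085 + 0.5106 = 3.5469 ≈ 3.547
Degrees of freedom = 4 − 1 = 3; critical value at α = 0.05 is 7.815.
Since 3.547 < 7.815, we fail to reject the null hypothesis — the data are consistent with the 1:1:1:1 ratio.

3.547; consistent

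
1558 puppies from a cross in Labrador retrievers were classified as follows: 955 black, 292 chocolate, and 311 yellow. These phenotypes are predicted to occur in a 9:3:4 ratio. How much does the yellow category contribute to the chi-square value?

15.821

Under the 9:3:4 hypothesis (Σ ratio = 16, N = 1558):
  black: 1558 × 9/16 = 876.375
  chocolate: 1558 × 3/16 = 292.125
  yellow: 1558 × 4/16 = 389.5
Contribution of yellow: (311 − 389.5)² / 389.5 = 15.8209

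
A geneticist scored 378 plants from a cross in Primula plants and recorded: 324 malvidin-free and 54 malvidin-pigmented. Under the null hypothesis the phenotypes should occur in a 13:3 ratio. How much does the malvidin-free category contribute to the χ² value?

Under the 13:3 hypothesis (Σ ratio = 16, N = 378):
  malvidin-free: 378 × 13/16 = 307.125
  malvidin-pigmented: 378 × 3/16 = 70.875
Contribution of malvidin-free: (324 − 307.125)² / 307.125 = 0.9272

0.927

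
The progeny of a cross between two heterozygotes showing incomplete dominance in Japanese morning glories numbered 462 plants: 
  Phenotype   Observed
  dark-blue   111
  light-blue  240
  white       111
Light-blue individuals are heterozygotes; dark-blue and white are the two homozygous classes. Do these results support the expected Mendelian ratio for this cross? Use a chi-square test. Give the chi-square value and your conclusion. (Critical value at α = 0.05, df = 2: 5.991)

With incomplete dominance, a heterozygote × heterozygote cross gives a 1:2:1 phenotypic ratio.
Total ratio parts = 4. Expected numbers out of 462:
  dark-blue: 462 × 1/4 = 115.5
  light-blue: 462 × 2/4 = 231
  white: 462 × 1/4 = 115.5
χ² = Σ (O − E)² / E
  dark-blue: (111 − 115.5)² / 115.5 = 0.1753
  light-blue: (240 − 231)² / 231 = 0.3506
  white: (111 − 115.5)² / 115.5 = 0.1753
χ² = 0.1753 + 0.3506 + 0.1753 = 0.7012 ≈ 0.701
Degrees of freedom = 3 − 1 = 2; critical value at α = 0.05 is 5.991.
Since 0.701 < 5.991, we fail to reject the null hypothesis — the data are consistent with the 1:2:1 ratio.

0.701; consistent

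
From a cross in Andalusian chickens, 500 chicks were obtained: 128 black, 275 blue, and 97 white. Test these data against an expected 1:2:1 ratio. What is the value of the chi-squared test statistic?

8.844

The 1:2:1 ratio has 4 parts, so with N = 500 the expected counts are:
  black: 500 × 1/4 = 125
  blue: 500 × 2/4 = 250
  white: 500 × 1/4 = 125
χ² = Σ (O − E)² / E
  black: (128 − 125)² / 125 = 0.0720
  blue: (275 − 250)² / 250 = 2.5000
  white: (97 − 125)² / 125 = 6.2720
χ² = 0.0720 + 2.5000 + 6.2720 = 8.844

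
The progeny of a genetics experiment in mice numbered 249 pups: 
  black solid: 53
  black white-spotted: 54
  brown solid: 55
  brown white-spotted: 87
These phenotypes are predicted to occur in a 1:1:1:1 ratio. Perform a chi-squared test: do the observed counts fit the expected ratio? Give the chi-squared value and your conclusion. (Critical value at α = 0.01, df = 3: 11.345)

The 1:1:1:1 ratio has 4 parts, so with N = 249 the expected counts are:
  black solid: 249 × 1/4 = 62.25
  black white-spotted: 249 × 1/4 = 62.25
  brown solid: 249 × 1/4 = 62.25
  brown white-spotted: 249 × 1/4 = 62.25
χ² = Σ (O − E)² / E
  black solid: (53 − 62.25)² / 62.25 = 1.3745
  black white-spotted: (54 − 62.25)² / 62.25 = 1.0934
  brown solid: (55 − 62.25)² / 62.25 = 0.8444
  brown white-spotted: (87 − 62.25)² / 62.25 = 9.8404
χ² = 1.3745 + 1.0934 + 0.8444 + 9.8404 = 13.1527 ≈ 13.153
Degrees of freedom = 4 − 1 = 3; critical value at α = 0.01 is 11.345.
Since 13.153 > 11.345, we reject the null hypothesis — the data do not fit the 1:1:1:1 ratio.

13.153; not consistent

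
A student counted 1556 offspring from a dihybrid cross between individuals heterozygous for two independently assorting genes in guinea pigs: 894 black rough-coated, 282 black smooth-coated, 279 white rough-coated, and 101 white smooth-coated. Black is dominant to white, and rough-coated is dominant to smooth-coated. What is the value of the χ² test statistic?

A dihybrid F₂ with independent assortment and complete dominance at both loci gives a 9:3:3:1 phenotypic ratio.
Expected counts for N = 1556 under a 9:3:3:1 ratio (total parts = 16):
  black rough-coated: 1556 × 9/16 = 875.25
  black smooth-coated: 1556 × 3/16 = 291.75
  white rough-coated: 1556 × 3/16 = 291.75
  white smooth-coated: 1556 × 1/16 = 97.25
χ² = Σ (O − E)² / E
  black rough-coated: (894 − 875.25)² / 875.25 = 0.4017
  black smooth-coated: (282 − 291.75)² / 291.75 = 0.3258
  white rough-coated: (279 − 291.75)² / 291.75 = 0.5572
  white smooth-coated: (101 − 97.25)² / 97.25 = 0.1446
χ² = 0.4017 + 0.3258 + 0.5572 + 0.1446 = 1.4293 ≈ 1.429

1.429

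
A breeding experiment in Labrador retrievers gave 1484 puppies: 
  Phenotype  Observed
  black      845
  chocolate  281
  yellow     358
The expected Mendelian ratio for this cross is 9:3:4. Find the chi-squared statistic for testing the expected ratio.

0.609

The 9:3:4 ratio has 16 parts, so with N = 1484 the expected counts are:
  black: 1484 × 9/16 = 834.75
  chocolate: 1484 × 3/16 = 278.25
  yellow: 1484 × 4/16 = 371
χ² = Σ (O − E)² / E
  black: (845 − 834.75)² / 834.75 = 0.1259
  chocolate: (281 − 278.25)² / 278.25 = 0.0272
  yellow: (358 − 371)² / 371 = 0.4555
χ² = 0.1259 + 0.0272 + 0.4555 = 0.6086 ≈ 0.609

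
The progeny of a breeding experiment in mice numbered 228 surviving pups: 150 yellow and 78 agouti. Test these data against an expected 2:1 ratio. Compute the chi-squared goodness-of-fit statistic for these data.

0.079

The 2:1 ratio has 3 parts, so with N = 228 the expected counts are:
  yellow: 228 × 2/3 = 152
  agouti: 228 × 1/3 = 76
χ² = Σ (O − E)² / E
  yellow: (150 − 152)² / 152 = 0.0263
  agouti: (78 − 76)² / 76 = 0.0526
χ² = 0.0263 + 0.0526 = 0.0789 ≈ 0.079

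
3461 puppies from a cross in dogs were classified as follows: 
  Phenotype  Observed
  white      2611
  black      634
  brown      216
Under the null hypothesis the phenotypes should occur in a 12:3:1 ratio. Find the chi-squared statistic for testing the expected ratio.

0.434

Expected counts for N = 3461 under a 12:3:1 ratio (total parts = 16):
  white: 3461 × 12/16 = 2595.75
  black: 3461 × 3/16 = 648.9375
  brown: 3461 × 1/16 = 216.3125
χ² = Σ (O − E)² / E
  white: (2611 − 2595.75)² / 2595.75 = 0.0896
  black: (634 − 648.9375)² / 648.9375 = 0.3438
  brown: (216 − 216.3125)² / 216.3125 = 0.0005
χ² = 0.0896 + 0.3438 + 0.0005 = 0.4339 ≈ 0.434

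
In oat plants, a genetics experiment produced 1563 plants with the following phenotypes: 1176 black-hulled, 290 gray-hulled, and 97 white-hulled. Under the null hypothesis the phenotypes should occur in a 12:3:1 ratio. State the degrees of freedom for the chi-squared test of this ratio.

2

A goodness-of-fit test with 3 phenotype classes has df = 3 − 1 = 2.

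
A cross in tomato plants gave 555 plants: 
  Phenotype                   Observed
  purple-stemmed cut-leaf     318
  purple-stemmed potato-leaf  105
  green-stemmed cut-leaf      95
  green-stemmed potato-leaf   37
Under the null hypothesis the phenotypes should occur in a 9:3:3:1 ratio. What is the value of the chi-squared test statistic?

1.060

Under the 9:3:3:1 hypothesis (Σ ratio = 16, N = 555):
  purple-stemmed cut-leaf: 555 × 9/16 = 312.1875
  purple-stemmed potato-leaf: 555 × 3/16 = 104.0625
  green-stemmed cut-leaf: 555 × 3/16 = 104.0625
  green-stemmed potato-leaf: 555 × 1/16 = 34.6875
χ² = Σ (O − E)² / E
  purple-stemmed cut-leaf: (318 − 312.1875)² / 312.1875 = 0.1082
  purple-stemmed potato-leaf: (105 − 104.0625)² / 104.0625 = 0.0084
  green-stemmed cut-leaf: (95 − 104.0625)² / 104.0625 = 0.7892
  green-stemmed potato-leaf: (37 − 34.6875)² / 34.6875 = 0.1542
χ² = 0.1082 + 0.0084 + 0.7892 + 0.1542 = 1.060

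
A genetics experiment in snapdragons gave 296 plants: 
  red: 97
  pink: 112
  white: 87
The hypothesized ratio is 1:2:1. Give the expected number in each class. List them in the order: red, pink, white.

74, 148, 74

Under the 1:2:1 hypothesis (Σ ratio = 4, N = 296):
  red: 296 × 1/4 = 74
  pink: 296 × 2/4 = 148
  white: 296 × 1/4 = 74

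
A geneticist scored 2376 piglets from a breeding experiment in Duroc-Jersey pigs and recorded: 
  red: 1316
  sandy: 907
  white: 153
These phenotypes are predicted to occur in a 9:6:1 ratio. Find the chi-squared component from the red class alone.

Total ratio parts = 16. Expected numbers out of 2376:
  red: 2376 × 9/16 = 1336.5
  sandy: 2376 × 6/16 = 891
  white: 2376 × 1/16 = 148.5
Contribution of red: (1316 − 1336.5)² / 1336.5 = 0.3144

0.314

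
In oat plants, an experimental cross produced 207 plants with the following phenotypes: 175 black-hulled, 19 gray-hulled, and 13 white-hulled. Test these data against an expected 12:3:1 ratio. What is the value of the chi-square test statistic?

12.626

Under the 12:3:1 hypothesis (Σ ratio = 16, N = 207):
  black-hulled: 207 × 12/16 = 155.25
  gray-hulled: 207 × 3/16 = 38.8125
  white-hulled: 207 × 1/16 = 12.9375
χ² = Σ (O − E)² / E
  black-hulled: (175 − 155.25)² / 155.25 = 2.5125
  gray-hulled: (19 − 38.8125)² / 38.8125 = 10.1136
  white-hulled: (13 − 12.9375)² / 12.9375 = 0.0003
χ² = 2.5125 + 10.1136 + 0.0003 = 12.6264 ≈ 12.626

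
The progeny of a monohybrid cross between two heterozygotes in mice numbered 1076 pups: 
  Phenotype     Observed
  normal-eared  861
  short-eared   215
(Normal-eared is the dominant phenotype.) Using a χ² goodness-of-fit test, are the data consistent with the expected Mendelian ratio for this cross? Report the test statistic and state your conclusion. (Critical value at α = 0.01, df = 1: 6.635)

14.454; not consistent

For a monohybrid cross between heterozygotes with complete dominance, the expected phenotypic ratio is 3:1.
Under the 3:1 hypothesis (Σ ratio = 4, N = 1076):
  normal-eared: 1076 × 3/4 = 807
  short-eared: 1076 × 1/4 = 269
χ² = Σ (O − E)² / E
  normal-eared: (861 − 807)² / 807 = 3.6134
  short-eared: (215 − 269)² / 269 = 10.8401
χ² = 3.6134 + 10.8401 = 14.4535 ≈ 14.454
Degrees of freedom = 2 − 1 = 1; critical value at α = 0.01 is 6.635.
Since 14.454 > 6.635, we reject the null hypothesis — the data do not fit the 3:1 ratio.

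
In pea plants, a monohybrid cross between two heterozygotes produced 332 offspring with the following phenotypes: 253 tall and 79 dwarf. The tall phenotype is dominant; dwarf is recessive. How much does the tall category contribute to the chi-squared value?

0.064

For a monohybrid cross between heterozygotes with complete dominance, the expected phenotypic ratio is 3:1.
The 3:1 ratio has 4 parts, so with N = 332 the expected counts are:
  tall: 332 × 3/4 = 249
  dwarf: 332 × 1/4 = 83
Contribution of tall: (253 − 249)² / 249 = 0.0643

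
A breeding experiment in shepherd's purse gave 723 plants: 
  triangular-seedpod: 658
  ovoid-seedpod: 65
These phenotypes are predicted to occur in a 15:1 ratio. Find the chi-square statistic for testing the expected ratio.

9.266

Expected counts for N = 723 under a 15:1 ratio (total parts = 16):
  triangular-seedpod: 723 × 15/16 = 677.8125
  ovoid-seedpod: 723 × 1/16 = 45.1875
χ² = Σ (O − E)² / E
  triangular-seedpod: (658 − 677.8125)² / 677.8125 = 0.5791
  ovoid-seedpod: (65 − 45.1875)² / 45.1875 = 8.6868
χ² = 0.5791 + 8.6868 = 9.2659 ≈ 9.266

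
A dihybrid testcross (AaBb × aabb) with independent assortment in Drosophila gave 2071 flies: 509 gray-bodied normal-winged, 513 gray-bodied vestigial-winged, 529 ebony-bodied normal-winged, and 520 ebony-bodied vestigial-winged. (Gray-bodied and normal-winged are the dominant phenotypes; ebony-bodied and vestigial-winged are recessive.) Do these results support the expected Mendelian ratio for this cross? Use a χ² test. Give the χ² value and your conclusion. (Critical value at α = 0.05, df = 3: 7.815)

0.446; consistent

A dihybrid testcross with independent assortment gives a 1:1:1:1 ratio.
Expected counts for N = 2071 under a 1:1:1:1 ratio (total parts = 4):
  gray-bodied normal-winged: 2071 × 1/4 = 517.75
  gray-bodied vestigial-winged: 2071 × 1/4 = 517.75
  ebony-bodied normal-winged: 2071 × 1/4 = 517.75
  ebony-bodied vestigial-winged: 2071 × 1/4 = 517.75
χ² = Σ (O − E)² / E
  gray-bodied normal-winged: (509 − 517.75)² / 517.75 = 0.1479
  gray-bodied vestigial-winged: (513 − 517.75)² / 517.75 = 0.0436
  ebony-bodied normal-winged: (529 − 517.75)² / 517.75 = 0.2444
  ebony-bodied vestigial-winged: (520 − 517.75)² / 517.75 = 0.0098
χ² = 0.1479 + 0.0436 + 0.2444 + 0.0098 = 0.4457 ≈ 0.446
Degrees of freedom = 4 − 1 = 3; critical value at α = 0.05 is 7.815.
Since 0.446 < 7.815, we fail to reject the null hypothesis — the data are consistent with the 1:1:1:1 ratio.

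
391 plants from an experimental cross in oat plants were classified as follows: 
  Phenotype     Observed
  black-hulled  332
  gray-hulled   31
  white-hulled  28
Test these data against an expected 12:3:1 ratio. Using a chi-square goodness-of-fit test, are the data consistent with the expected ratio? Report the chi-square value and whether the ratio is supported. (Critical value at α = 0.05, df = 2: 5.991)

Total ratio parts = 16. Expected numbers out of 391:
  black-hulled: 391 × 12/16 = 293.25
  gray-hulled: 391 × 3/16 = 73.3125
  white-hulled: 391 × 1/16 = 24.4375
χ² = Σ (O − E)² / E
  black-hulled: (332 − 293.25)² / 293.25 = 5.1204
  gray-hulled: (31 − 73.3125)² / 73.3125 = 24.4208
  white-hulled: (28 − 24.4375)² / 24.4375 = 0.5193
χ² = 5.1204 + 24.4208 + 0.5193 = 30.0605 ≈ 30.061
Degrees of freedom = 3 − 1 = 2; critical value at α = 0.05 is 5.991.
Since 30.061 > 5.991, we reject the null hypothesis — the data do not fit the 12:3:1 ratio.

30.061; not consistent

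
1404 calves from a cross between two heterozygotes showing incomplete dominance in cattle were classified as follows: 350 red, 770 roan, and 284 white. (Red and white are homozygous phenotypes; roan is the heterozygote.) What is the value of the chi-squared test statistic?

19.379

With incomplete dominance, a heterozygote × heterozygote cross gives a 1:2:1 phenotypic ratio.
Expected counts for N = 1404 under a 1:2:1 ratio (total parts = 4):
  red: 1404 × 1/4 = 351
  roan: 1404 × 2/4 = 702
  white: 1404 × 1/4 = 351
χ² = Σ (O − E)² / E
  red: (350 − 351)² / 351 = 0.0028
  roan: (770 − 702)² / 702 = 6.5869
  white: (284 − 351)² / 351 = 12.7892
χ² = 0.0028 + 6.5869 + 12.7892 = 19.3789 ≈ 19.379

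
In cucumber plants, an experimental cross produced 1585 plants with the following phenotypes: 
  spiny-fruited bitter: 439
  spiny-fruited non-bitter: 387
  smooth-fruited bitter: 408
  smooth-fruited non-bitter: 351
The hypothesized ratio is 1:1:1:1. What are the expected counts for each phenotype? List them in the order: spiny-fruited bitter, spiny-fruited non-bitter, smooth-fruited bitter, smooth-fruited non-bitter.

396.25, 396.25, 396.25, 396.25

The 1:1:1:1 ratio has 4 parts, so with N = 1585 the expected counts are:
  spiny-fruited bitter: 1585 × 1/4 = 396.25
  spiny-fruited non-bitter: 1585 × 1/4 = 396.25
  smooth-fruited bitter: 1585 × 1/4 = 396.25
  smooth-fruited non-bitter: 1585 × 1/4 = 396.25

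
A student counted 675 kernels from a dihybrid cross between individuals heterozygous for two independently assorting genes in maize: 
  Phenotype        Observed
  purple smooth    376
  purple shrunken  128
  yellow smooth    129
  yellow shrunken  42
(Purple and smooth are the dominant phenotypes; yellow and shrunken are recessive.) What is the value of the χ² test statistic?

0.100

A dihybrid F₂ with independent assortment and complete dominance at both loci gives a 9:3:3:1 phenotypic ratio.
Total ratio parts = 16. Expected numbers out of 675:
  purple smooth: 675 × 9/16 = 379.6875
  purple shrunken: 675 × 3/16 = 126.5625
  yellow smooth: 675 × 3/16 = 126.5625
  yellow shrunken: 675 × 1/16 = 42.1875
χ² = Σ (O − E)² / E
  purple smooth: (376 − 379.6875)² / 379.6875 = 0.0358
  purple shrunken: (128 − 126.5625)² / 126.5625 = 0.0163
  yellow smooth: (129 − 126.5625)² / 126.5625 = 0.0469
  yellow shrunken: (42 − 42.1875)² / 42.1875 = 0.0008
χ² = 0.0358 + 0.0163 + 0.0469 + 0.0008 = 0.0998 ≈ 0.100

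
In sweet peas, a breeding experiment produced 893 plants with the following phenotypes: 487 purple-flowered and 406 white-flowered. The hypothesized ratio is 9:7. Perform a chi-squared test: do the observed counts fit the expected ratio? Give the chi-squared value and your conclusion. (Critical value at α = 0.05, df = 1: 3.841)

Total ratio parts = 16. Expected numbers out of 893:
  purple-flowered: 893 × 9/16 = 502.3125
  white-flowered: 893 × 7/16 = 390.6875
χ² = Σ (O − E)² / E
  purple-flowered: (487 − 502.3125)² / 502.3125 = 0.4668
  white-flowered: (406 − 390.6875)² / 390.6875 = 0.6002
χ² = 0.4668 + 0.6002 = 1.067
Degrees of freedom = 2 − 1 = 1; critical value at α = 0.05 is 3.841.
Since 1.067 < 3.841, we fail to reject the null hypothesis — the data are consistent with the 9:7 ratio.

1.067; consistent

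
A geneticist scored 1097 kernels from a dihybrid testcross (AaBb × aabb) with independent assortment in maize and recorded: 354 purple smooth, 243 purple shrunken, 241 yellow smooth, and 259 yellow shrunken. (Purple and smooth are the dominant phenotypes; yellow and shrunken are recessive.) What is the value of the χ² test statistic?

A dihybrid testcross with independent assortment gives a 1:1:1:1 ratio.
Expected counts for N = 1097 under a 1:1:1:1 ratio (total parts = 4):
  purple smooth: 1097 × 1/4 = 274.25
  purple shrunken: 1097 × 1/4 = 274.25
  yellow smooth: 1097 × 1/4 = 274.25
  yellow shrunken: 1097 × 1/4 = 274.25
χ² = Σ (O − E)² / E
  purple smooth: (354 − 274.25)² / 274.25 = 23.1907
  purple shrunken: (243 − 274.25)² / 274.25 = 3.5608
  yellow smooth: (241 − 274.25)² / 274.25 = 4.0312
  yellow shrunken: (259 − 274.25)² / 274.25 = 0.8480
χ² = 23.1907 + 3.5608 + 4.0312 + 0.8480 = 31.6307 ≈ 31.631

31.631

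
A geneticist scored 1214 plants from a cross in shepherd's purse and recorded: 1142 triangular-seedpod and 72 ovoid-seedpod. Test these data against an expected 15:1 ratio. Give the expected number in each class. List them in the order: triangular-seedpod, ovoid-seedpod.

The 15:1 ratio has 16 parts, so with N = 1214 the expected counts are:
  triangular-seedpod: 1214 × 15/16 = 1138.125
  ovoid-seedpod: 1214 × 1/16 = 75.875

1138.125, 75.875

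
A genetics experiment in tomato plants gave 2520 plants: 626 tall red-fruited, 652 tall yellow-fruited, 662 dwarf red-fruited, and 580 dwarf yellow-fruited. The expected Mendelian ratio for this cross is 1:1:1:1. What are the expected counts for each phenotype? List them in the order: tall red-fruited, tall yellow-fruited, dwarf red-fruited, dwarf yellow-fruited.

The 1:1:1:1 ratio has 4 parts, so with N = 2520 the expected counts are:
  tall red-fruited: 2520 × 1/4 = 630
  tall yellow-fruited: 2520 × 1/4 = 630
  dwarf red-fruited: 2520 × 1/4 = 630
  dwarf yellow-fruited: 2520 × 1/4 = 630

630, 630, 630, 630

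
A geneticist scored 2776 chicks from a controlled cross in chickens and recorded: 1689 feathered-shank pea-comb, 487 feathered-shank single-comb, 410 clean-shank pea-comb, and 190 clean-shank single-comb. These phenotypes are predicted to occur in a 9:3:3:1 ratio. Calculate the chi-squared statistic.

Expected counts for N = 2776 under a 9:3:3:1 ratio (total parts = 16):
  feathered-shank pea-comb: 2776 × 9/16 = 1561.5
  feathered-shank single-comb: 2776 × 3/16 = 520.5
  clean-shank pea-comb: 2776 × 3/16 = 520.5
  clean-shank single-comb: 2776 × 1/16 = 173.5
χ² = Σ (O − E)² / E
  feathered-shank pea-comb: (1689 − 1561.5)² / 1561.5 = 10.4107
  feathered-shank single-comb: (487 − 520.5)² / 520.5 = 2.1561
  clean-shank pea-comb: (410 − 520.5)² / 520.5 = 23.4587
  clean-shank single-comb: (190 − 173.5)² / 173.5 = 1.5692
χ² = 10.4107 + 2.1561 + 23.4587 + 1.5692 = 37.5947 ≈ 37.595

37.595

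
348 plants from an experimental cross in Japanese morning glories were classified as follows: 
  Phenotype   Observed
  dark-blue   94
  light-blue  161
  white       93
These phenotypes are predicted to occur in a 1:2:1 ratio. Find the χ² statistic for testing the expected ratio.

1.948

The 1:2:1 ratio has 4 parts, so with N = 348 the expected counts are:
  dark-blue: 348 × 1/4 = 87
  light-blue: 348 × 2/4 = 174
  white: 348 × 1/4 = 87
χ² = Σ (O − E)² / E
  dark-blue: (94 − 87)² / 87 = 0.5632
  light-blue: (161 − 174)² / 174 = 0.9713
  white: (93 − 87)² / 87 = 0.4138
χ² = 0.5632 + 0.9713 + 0.4138 = 1.9483 ≈ 1.948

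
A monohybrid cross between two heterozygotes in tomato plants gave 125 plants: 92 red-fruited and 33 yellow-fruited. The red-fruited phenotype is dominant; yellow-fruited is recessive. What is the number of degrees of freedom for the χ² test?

1

For a monohybrid cross between heterozygotes with complete dominance, the expected phenotypic ratio is 3:1.
A goodness-of-fit test with 2 phenotype classes has df = 2 − 1 = 1.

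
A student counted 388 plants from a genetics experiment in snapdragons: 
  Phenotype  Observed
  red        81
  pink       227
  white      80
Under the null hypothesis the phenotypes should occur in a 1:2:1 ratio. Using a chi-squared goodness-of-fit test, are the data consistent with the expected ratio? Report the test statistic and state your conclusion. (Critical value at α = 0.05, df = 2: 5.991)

11.232; not consistent

Under the 1:2:1 hypothesis (Σ ratio = 4, N = 388):
  red: 388 × 1/4 = 97
  pink: 388 × 2/4 = 194
  white: 388 × 1/4 = 97
χ² = Σ (O − E)² / E
  red: (81 − 97)² / 97 = 2.6392
  pink: (227 − 194)² / 194 = 5.6134
  white: (80 − 97)² / 97 = 2.9794
χ² = 2.6392 + 5.6134 + 2.9794 = 11.232
Degrees of freedom = 3 − 1 = 2; critical value at α = 0.05 is 5.991.
Since 11.232 > 5.991, we reject the null hypothesis — the data do not fit the 1:2:1 ratio.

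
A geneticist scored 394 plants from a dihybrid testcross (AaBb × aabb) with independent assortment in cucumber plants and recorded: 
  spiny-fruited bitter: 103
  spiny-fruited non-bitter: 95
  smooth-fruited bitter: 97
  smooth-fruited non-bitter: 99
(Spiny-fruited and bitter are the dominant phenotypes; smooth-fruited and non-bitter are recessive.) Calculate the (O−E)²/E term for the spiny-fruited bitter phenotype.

0.206

A dihybrid testcross with independent assortment gives a 1:1:1:1 ratio.
Expected counts for N = 394 under a 1:1:1:1 ratio (total parts = 4):
  spiny-fruited bitter: 394 × 1/4 = 98.5
  spiny-fruited non-bitter: 394 × 1/4 = 98.5
  smooth-fruited bitter: 394 × 1/4 = 98.5
  smooth-fruited non-bitter: 394 × 1/4 = 98.5
Contribution of spiny-fruited bitter: (103 − 98.5)² / 98.5 = 0.2056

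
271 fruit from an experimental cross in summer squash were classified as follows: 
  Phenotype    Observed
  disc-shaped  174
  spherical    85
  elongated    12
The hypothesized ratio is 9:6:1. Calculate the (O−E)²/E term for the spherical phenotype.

Under the 9:6:1 hypothesis (Σ ratio = 16, N = 271):
  disc-shaped: 271 × 9/16 = 152.4375
  spherical: 271 × 6/16 = 101.625
  elongated: 271 × 1/16 = 16.9375
Contribution of spherical: (85 − 101.625)² / 101.625 = 2.7197

2.720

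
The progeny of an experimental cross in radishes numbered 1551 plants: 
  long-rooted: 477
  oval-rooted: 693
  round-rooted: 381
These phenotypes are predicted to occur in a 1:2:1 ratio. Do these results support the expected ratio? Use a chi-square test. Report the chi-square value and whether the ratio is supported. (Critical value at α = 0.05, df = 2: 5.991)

Expected counts for N = 1551 under a 1:2:1 ratio (total parts = 4):
  long-rooted: 1551 × 1/4 = 387.75
  oval-rooted: 1551 × 2/4 = 775.5
  round-rooted: 1551 × 1/4 = 387.75
χ² = Σ (O − E)² / E
  long-rooted: (477 − 387.75)² / 387.75 = 20.5430
  oval-rooted: (693 − 775.5)² / 775.5 = 8.7766
  round-rooted: (381 − 387.75)² / 387.75 = 0.1175
χ² = 20.5430 + 8.7766 + 0.1175 = 29.4371 ≈ 29.437
Degrees of freedom = 3 − 1 = 2; critical value at α = 0.05 is 5.991.
Since 29.437 > 5.991, we reject the null hypothesis — the data do not fit the 1:2:1 ratio.

29.437; not consistent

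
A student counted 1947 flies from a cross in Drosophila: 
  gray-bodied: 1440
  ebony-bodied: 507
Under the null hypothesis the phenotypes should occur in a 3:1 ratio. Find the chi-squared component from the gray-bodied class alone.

Under the 3:1 hypothesis (Σ ratio = 4, N = 1947):
  gray-bodied: 1947 × 3/4 = 1460.25
  ebony-bodied: 1947 × 1/4 = 486.75
Contribution of gray-bodied: (1440 − 1460.25)² / 1460.25 = 0.2808

0.281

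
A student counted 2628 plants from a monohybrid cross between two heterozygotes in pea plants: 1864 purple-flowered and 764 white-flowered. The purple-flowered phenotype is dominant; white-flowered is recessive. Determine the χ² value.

For a monohybrid cross between heterozygotes with complete dominance, the expected phenotypic ratio is 3:1.
Total ratio parts = 4. Expected numbers out of 2628:
  purple-flowered: 2628 × 3/4 = 1971
  white-flowered: 2628 × 1/4 = 657
χ² = Σ (O − E)² / E
  purple-flowered: (1864 − 1971)² / 1971 = 5.8087
  white-flowered: (764 − 657)² / 657 = 17.4262
χ² = 5.8087 + 17.4262 = 23.2349 ≈ 23.235

23.235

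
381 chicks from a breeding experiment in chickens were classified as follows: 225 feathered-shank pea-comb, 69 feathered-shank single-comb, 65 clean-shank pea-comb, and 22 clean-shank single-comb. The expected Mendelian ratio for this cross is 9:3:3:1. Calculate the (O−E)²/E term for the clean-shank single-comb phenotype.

Total ratio parts = 16. Expected numbers out of 381:
  feathered-shank pea-comb: 381 × 9/16 = 214.3125
  feathered-shank single-comb: 381 × 3/16 = 71.4375
  clean-shank pea-comb: 381 × 3/16 = 71.4375
  clean-shank single-comb: 381 × 1/16 = 23.8125
Contribution of clean-shank single-comb: (22 − 23.8125)² / 23.8125 = 0.1380

0.138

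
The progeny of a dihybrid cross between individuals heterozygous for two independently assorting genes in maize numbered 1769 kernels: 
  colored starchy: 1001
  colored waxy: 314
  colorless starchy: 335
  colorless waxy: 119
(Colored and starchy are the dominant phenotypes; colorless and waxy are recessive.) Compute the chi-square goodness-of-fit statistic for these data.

A dihybrid F₂ with independent assortment and complete dominance at both loci gives a 9:3:3:1 phenotypic ratio.
Under the 9:3:3:1 hypothesis (Σ ratio = 16, N = 1769):
  colored starchy: 1769 × 9/16 = 995.0625
  colored waxy: 1769 × 3/16 = 331.6875
  colorless starchy: 1769 × 3/16 = 331.6875
  colorless waxy: 1769 × 1/16 = 110.5625
χ² = Σ (O − E)² / E
  colored starchy: (1001 − 995.0625)² / 995.0625 = 0.0354
  colored waxy: (314 − 331.6875)² / 331.6875 = 0.9432
  colorless starchy: (335 − 331.6875)² / 331.6875 = 0.0331
  colorless waxy: (119 − 110.5625)² / 110.5625 = 0.6439
χ² = 0.0354 + 0.9432 + 0.0331 + 0.6439 = 1.6556 ≈ 1.656

1.656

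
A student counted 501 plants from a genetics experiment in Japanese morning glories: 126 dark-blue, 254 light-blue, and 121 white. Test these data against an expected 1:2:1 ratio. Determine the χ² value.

0.198

The 1:2:1 ratio has 4 parts, so with N = 501 the expected counts are:
  dark-blue: 501 × 1/4 = 125.25
  light-blue: 501 × 2/4 = 250.5
  white: 501 × 1/4 = 125.25
χ² = Σ (O − E)² / E
  dark-blue: (126 − 125.25)² / 125.25 = 0.0045
  light-blue: (254 − 250.5)² / 250.5 = 0.0489
  white: (121 − 125.25)² / 125.25 = 0.1442
χ² = 0.0045 + 0.0489 + 0.1442 = 0.1976 ≈ 0.198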